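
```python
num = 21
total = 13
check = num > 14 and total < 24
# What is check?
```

Trace:
`num = 21` → num = 21
`total = 13` → total = 13
`check = num > 14 and total < 24` → check = True
So check = True

Answer: True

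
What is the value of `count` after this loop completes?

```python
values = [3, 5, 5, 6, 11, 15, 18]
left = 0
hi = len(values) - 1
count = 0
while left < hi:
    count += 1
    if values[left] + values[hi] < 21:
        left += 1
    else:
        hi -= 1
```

Steps to find pair summing to 21
`count` takes the values: 0 → 1 → 2 → 3 → 4 → 5 → 6

Answer: 6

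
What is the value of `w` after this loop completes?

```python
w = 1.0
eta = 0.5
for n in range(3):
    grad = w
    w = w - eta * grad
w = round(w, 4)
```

Gradient descent: w = 1.0 * (1 - 0.5)^3
`w` takes the values: 1.0 → 0.5 → 0.25 → 0.125

Answer: 0.125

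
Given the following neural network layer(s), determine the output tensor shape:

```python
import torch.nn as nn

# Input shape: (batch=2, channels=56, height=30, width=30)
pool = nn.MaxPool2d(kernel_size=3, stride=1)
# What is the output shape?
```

Input: (2, 56, 30, 30) -> Output: (2, 56, 28, 28)

Answer: (2, 56, 28, 28)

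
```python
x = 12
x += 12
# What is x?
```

Trace:
`x = 12` → x = 12
`x += 12` → x = 24
So x = 24

Answer: 24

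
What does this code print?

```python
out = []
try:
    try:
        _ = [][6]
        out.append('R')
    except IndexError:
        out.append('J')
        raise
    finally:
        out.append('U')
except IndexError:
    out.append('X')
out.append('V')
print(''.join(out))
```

Execution trace: 'J' (inner except IndexError) → 'U' (inner finally) → 'X' (outer except IndexError) → 'V' (after the try/except). Output: JUXV

Answer: JUXV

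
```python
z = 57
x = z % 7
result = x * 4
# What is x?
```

Trace:
`z = 57` → z = 57
`x = z % 7` → x = 1
`result = x * 4` → result = 4
So x = 1

Answer: 1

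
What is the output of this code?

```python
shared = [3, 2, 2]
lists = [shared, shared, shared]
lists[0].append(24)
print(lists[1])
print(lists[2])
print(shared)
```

Key concept: list of same reference.
Step by step:
`shared = [3, 2, 2]` → shared = [3, 2, 2]
`lists = [shared, shared, shared]` → lists = [[3, 2, 2], [3, 2, 2], [3, 2, 2]]
`lists[0].append(24)` → shared = [3, 2, 2, 24]; lists = [[3, 2, 2, 24], [3, 2, 2, 24], [3, 2, 2, 24]]
`print(lists[1])` → prints [3, 2, 2, 24]
`print(lists[2])` → prints [3, 2, 2, 24]
`print(shared)` → prints [3, 2, 2, 24]

Answer:
[3, 2, 2, 24]
[3, 2, 2, 24]
[3, 2, 2, 24]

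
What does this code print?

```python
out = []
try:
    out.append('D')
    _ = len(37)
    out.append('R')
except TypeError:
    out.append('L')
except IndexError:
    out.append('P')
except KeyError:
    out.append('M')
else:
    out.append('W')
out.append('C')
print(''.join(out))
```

Execution trace: 'D' (try body) → 'L' (except TypeError) → 'C' (after the try/except). Output: DLC

Answer: DLC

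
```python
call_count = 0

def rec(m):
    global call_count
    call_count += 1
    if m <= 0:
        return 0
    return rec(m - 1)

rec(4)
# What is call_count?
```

Linear recursion stepping by 1: 5 calls from m=4 down to ≤0.

Answer: 5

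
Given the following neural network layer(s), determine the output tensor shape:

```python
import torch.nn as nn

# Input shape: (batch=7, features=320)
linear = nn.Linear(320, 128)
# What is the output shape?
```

Input: (7, 320) -> Output: (7, 128)

Answer: (7, 128)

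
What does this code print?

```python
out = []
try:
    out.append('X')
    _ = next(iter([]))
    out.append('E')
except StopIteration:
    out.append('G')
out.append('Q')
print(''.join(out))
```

Execution trace: 'X' (try body) → 'G' (except StopIteration) → 'Q' (after the try/except). Output: XGQ

Answer: XGQ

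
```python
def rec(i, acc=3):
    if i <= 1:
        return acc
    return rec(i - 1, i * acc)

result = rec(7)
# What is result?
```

Accumulator trace (n, acc): (7, 3) -> (6, 21) -> (5, 126) -> (4, 630) -> (3, 2520) -> (2, 7560) -> (1, 15120) -> return 15120

Answer: 15120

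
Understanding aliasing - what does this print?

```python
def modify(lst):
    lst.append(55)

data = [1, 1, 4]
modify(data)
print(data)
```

Key concept: function modifies passed list.
Step by step:
`data = [1, 1, 4]` → data = [1, 1, 4]
`modify(data)` → data = [1, 1, 4, 55]
`print(data)` → prints [1, 1, 4, 55]

Answer: [1, 1, 4, 55]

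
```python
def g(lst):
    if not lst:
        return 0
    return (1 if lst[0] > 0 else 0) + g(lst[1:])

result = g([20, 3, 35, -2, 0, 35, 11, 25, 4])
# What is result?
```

Count of positive elements in [20, 3, 35, -2, 0, 35, 11, 25, 4] = 7

Answer: 7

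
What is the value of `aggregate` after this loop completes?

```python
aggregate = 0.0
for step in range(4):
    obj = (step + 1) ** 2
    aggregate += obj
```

Sum of squared losses 1² + 2² + ... + 4²
`aggregate` takes the values: 0.0 → 1.0 → 5.0 → 14.0 → 30.0

Answer: 30.0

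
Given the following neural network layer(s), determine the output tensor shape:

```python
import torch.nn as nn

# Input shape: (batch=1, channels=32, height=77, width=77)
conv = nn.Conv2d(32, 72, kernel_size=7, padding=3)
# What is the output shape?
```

Input: (1, 32, 77, 77) -> Output: (1, 72, 77, 77)

Answer: (1, 72, 77, 77)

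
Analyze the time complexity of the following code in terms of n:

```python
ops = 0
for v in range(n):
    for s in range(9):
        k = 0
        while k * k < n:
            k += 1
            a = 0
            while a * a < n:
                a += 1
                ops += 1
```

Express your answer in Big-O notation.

Each loop level contributes: n × 1 × √n × √n. Multiplying the contributions gives O(n^2).

Answer: O(n^2)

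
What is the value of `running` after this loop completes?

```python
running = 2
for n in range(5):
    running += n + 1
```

Start at 2, add 1 to 5 = 17
`running` takes the values: 2 → 3 → 5 → 8 → 12 → 17

Answer: 17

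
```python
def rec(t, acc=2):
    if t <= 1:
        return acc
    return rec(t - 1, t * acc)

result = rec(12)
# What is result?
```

Accumulator trace (n, acc): (12, 2) -> (11, 24) -> (10, 264) -> (9, 2640) -> (8, 23760) -> (7, 190080) -> (6, 1330560) -> (5, 7983360) -> (4, 39916800) -> (3, 159667200) -> (2, 479001600) -> (1, 958003200) -> return 958003200

Answer: 958003200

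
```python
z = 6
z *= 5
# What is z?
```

Trace:
`z = 6` → z = 6
`z *= 5` → z = 30
So z = 30

Answer: 30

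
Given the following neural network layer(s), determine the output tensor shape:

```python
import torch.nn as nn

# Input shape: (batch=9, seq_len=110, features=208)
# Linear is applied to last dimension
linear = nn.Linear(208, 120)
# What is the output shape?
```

Input: (9, 110, 208) -> Output: (9, 110, 120)

Answer: (9, 110, 120)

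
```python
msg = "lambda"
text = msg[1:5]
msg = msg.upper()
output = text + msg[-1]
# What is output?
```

Trace:
`msg = "lambda"` → msg = 'lambda'
`text = msg[1:5]` → text = 'ambd'
`msg = msg.upper()` → msg = 'LAMBDA'
`output = text + msg[-1]` → output = 'ambdA'
So output = 'ambdA'

Answer: 'ambdA'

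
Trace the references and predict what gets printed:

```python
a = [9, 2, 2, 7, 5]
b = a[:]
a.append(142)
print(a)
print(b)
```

Key concept: slice [:] creates copy.
Step by step:
`a = [9, 2, 2, 7, 5]` → a = [9, 2, 2, 7, 5]
`b = a[:]` → b = [9, 2, 2, 7, 5]
`a.append(142)` → a = [9, 2, 2, 7, 5, 142]
`print(a)` → prints [9, 2, 2, 7, 5, 142]
`print(b)` → prints [9, 2, 2, 7, 5]

Answer:
[9, 2, 2, 7, 5, 142]
[9, 2, 2, 7, 5]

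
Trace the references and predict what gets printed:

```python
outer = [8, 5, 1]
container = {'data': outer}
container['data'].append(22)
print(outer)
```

Key concept: dict holds reference to list.
Step by step:
`outer = [8, 5, 1]` → outer = [8, 5, 1]
`container = {'data': outer}` → container = {'data': [8, 5, 1]}
`container['data'].append(22)` → outer = [8, 5, 1, 22]; container = {'data': [8, 5, 1, 22]}
`print(outer)` → prints [8, 5, 1, 22]

Answer: [8, 5, 1, 22]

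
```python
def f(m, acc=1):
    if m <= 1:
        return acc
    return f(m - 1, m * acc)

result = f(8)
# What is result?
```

Accumulator trace (n, acc): (8, 1) -> (7, 8) -> (6, 56) -> (5, 336) -> (4, 1680) -> (3, 6720) -> (2, 20160) -> (1, 40320) -> return 40320

Answer: 40320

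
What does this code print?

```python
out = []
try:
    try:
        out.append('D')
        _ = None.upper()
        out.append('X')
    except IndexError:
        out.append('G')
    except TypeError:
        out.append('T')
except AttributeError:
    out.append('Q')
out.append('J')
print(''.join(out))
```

Execution trace: 'D' (try body) → 'Q' (outer except AttributeError) → 'J' (after the try/except). Output: DQJ

Answer: DQJ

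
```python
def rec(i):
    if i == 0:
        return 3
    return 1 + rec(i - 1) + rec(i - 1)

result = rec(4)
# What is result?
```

rec(i) = 1 + 2·rec(i-1), rec(0)=3. Closed form: (3+1)·2^4 - 1 = 63.

Answer: 63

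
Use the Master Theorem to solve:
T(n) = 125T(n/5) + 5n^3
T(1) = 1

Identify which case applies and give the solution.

a=125, b=5, f(n)=5n^3. log_5(125) = 3. Since c=3 = 3, Case 2 applies: T(n) = Θ(n^log_b(a) · log n) = O(n^3 log n).

Answer: O(n^3 log n) - Case 2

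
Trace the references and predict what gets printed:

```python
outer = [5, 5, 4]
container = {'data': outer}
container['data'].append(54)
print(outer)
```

Key concept: dict holds reference to list.
Step by step:
`outer = [5, 5, 4]` → outer = [5, 5, 4]
`container = {'data': outer}` → container = {'data': [5, 5, 4]}
`container['data'].append(54)` → outer = [5, 5, 4, 54]; container = {'data': [5, 5, 4, 54]}
`print(outer)` → prints [5, 5, 4, 54]

Answer: [5, 5, 4, 54]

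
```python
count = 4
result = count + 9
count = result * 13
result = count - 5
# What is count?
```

Trace:
`count = 4` → count = 4
`result = count + 9` → result = 13
`count = result * 13` → count = 169
`result = count - 5` → result = 164
So count = 169

Answer: 169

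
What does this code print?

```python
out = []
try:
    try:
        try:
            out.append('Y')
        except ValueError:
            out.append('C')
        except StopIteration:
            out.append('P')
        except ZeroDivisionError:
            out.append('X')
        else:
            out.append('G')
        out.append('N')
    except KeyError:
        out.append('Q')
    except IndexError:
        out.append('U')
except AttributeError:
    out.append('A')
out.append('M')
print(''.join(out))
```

Execution trace: 'Y' (inner try body, no exception) → 'G' (inner else) → 'N' (try body, no exception) → 'M' (after the try/except). Output: YGNM

Answer: YGNM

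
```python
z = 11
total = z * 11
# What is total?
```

Trace:
`z = 11` → z = 11
`total = z * 11` → total = 121
So total = 121

Answer: 121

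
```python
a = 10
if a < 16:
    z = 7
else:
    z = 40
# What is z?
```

Trace:
`a = 10` → a = 10
`if a < 16: ...` → a < 16 is True → z = 7
So z = 7

Answer: 7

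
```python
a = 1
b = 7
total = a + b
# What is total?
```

Trace:
`a = 1` → a = 1
`b = 7` → b = 7
`total = a + b` → total = 8
So total = 8

Answer: 8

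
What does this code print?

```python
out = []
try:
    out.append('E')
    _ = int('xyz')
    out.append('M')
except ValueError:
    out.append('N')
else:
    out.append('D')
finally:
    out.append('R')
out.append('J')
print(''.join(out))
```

Execution trace: 'E' (try body) → 'N' (except ValueError) → 'R' (finally) → 'J' (after the try/except). Output: ENRJ

Answer: ENRJ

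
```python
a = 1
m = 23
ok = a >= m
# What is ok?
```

Trace:
`a = 1` → a = 1
`m = 23` → m = 23
`ok = a >= m` → ok = False
So ok = False

Answer: False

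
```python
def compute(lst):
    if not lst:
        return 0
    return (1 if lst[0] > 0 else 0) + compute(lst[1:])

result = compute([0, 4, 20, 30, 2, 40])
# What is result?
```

Count of positive elements in [0, 4, 20, 30, 2, 40] = 5

Answer: 5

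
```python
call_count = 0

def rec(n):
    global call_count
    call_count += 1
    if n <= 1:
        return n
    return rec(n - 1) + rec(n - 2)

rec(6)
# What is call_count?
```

Calls(n) = 1 + Calls(n-1) + Calls(n-2); Calls(0)=Calls(1)=1. For n=6 this gives 25.

Answer: 25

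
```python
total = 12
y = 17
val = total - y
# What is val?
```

Trace:
`total = 12` → total = 12
`y = 17` → y = 17
`val = total - y` → val = -5
So val = -5

Answer: -5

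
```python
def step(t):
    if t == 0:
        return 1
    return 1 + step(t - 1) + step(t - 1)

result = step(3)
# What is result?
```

step(t) = 1 + 2·step(t-1), step(0)=1. Closed form: (1+1)·2^3 - 1 = 15.

Answer: 15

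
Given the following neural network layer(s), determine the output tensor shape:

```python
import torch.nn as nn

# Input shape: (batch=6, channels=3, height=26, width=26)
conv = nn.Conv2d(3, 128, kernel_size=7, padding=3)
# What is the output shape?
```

Input: (6, 3, 26, 26) -> Output: (6, 128, 26, 26)

Answer: (6, 128, 26, 26)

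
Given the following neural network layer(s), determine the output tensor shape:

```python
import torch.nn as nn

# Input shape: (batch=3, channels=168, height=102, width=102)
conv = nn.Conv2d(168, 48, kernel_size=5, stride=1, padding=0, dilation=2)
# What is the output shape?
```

Input: (3, 168, 102, 102) -> Output: (3, 48, 94, 94)

Answer: (3, 48, 94, 94)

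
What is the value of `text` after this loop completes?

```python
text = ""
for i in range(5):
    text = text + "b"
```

Repeat 'b' 5 times
`text` takes the values: "" → "b" → "bb" → "bbb" → "bbbb" → "bbbbb"

Answer: "bbbbb"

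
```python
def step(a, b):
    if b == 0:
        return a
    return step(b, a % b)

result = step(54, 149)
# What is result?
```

step(54, 149) -> step(149, 54) -> step(54, 41) -> step(41, 13) -> step(13, 2) -> step(2, 1) -> step(1, 0) -> 1

Answer: 1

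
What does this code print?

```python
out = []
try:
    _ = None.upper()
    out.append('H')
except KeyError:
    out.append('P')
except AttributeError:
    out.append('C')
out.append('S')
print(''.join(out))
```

Execution trace: 'C' (except AttributeError) → 'S' (after the try/except). Output: CS

Answer: CS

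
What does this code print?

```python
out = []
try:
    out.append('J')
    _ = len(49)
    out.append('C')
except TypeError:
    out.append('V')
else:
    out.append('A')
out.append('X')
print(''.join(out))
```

Execution trace: 'J' (try body) → 'V' (except TypeError) → 'X' (after the try/except). Output: JVX

Answer: JVX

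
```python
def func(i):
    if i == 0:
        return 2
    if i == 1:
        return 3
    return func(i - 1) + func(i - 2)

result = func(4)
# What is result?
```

Build up from base cases: func(0)=2, func(1)=3, func(2)=5, func(3)=8, func(4)=13

Answer: 13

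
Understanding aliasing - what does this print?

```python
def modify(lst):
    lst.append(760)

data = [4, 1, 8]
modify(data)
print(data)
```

Key concept: function modifies passed list.
Step by step:
`data = [4, 1, 8]` → data = [4, 1, 8]
`modify(data)` → data = [4, 1, 8, 760]
`print(data)` → prints [4, 1, 8, 760]

Answer: [4, 1, 8, 760]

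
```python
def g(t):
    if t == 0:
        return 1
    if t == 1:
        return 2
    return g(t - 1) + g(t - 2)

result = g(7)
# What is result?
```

Build up from base cases: g(0)=1, g(1)=2, g(2)=3, g(3)=5, g(4)=8, g(5)=13, g(6)=21, ..., g(7)=34

Answer: 34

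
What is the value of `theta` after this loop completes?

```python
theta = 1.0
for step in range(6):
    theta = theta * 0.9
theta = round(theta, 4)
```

Exponential decay: 1.0 * 0.9^6
`theta` takes the values: 1.0 → 0.9 → 0.81 → 0.729 → 0.6561 → 0.59049 → 0.531441 → 0.5314

Answer: 0.5314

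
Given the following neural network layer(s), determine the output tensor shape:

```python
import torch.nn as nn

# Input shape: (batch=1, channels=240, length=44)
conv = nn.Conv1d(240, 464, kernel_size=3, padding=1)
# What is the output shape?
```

Input: (1, 240, 44) -> Output: (1, 464, 44)

Answer: (1, 464, 44)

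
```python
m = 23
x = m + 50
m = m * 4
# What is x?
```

Trace:
`m = 23` → m = 23
`x = m + 50` → x = 73
`m = m * 4` → m = 92
So x = 73

Answer: 73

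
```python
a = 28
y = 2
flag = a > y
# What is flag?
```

Trace:
`a = 28` → a = 28
`y = 2` → y = 2
`flag = a > y` → flag = True
So flag = True

Answer: True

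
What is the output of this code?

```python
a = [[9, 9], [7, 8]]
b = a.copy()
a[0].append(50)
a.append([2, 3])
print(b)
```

Key concept: shallow copy with nested lists.
Step by step:
`a = [[9, 9], [7, 8]]` → a = [[9, 9], [7, 8]]
`b = a.copy()` → b = [[9, 9], [7, 8]]
`a[0].append(50)` → a = [[9, 9, 50], [7, 8]]; b = [[9, 9, 50], [7, 8]]
`a.append([2, 3])` → a = [[9, 9, 50], [7, 8], [2, 3]]
`print(b)` → prints [[9, 9, 50], [7, 8]]

Answer: [[9, 9, 50], [7, 8]]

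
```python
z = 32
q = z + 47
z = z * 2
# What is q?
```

Trace:
`z = 32` → z = 32
`q = z + 47` → q = 79
`z = z * 2` → z = 64
So q = 79

Answer: 79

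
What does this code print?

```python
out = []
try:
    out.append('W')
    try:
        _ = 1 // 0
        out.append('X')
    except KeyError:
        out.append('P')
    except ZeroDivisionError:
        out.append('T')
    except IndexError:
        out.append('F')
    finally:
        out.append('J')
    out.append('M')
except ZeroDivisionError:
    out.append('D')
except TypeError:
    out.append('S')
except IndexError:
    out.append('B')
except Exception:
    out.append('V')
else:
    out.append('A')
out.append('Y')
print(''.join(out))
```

Execution trace: 'W' (try body) → 'T' (inner except ZeroDivisionError) → 'J' (inner finally) → 'M' (try body, no exception) → 'A' (else) → 'Y' (after the try/except). Output: WTJMAY

Answer: WTJMAY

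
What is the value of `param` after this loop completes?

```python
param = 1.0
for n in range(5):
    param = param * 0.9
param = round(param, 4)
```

Exponential decay: 1.0 * 0.9^5
`param` takes the values: 1.0 → 0.9 → 0.81 → 0.729 → 0.6561 → 0.59049 → 0.5905

Answer: 0.5905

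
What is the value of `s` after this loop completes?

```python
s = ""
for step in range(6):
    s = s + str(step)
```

Concatenate digits 0 to 5
`s` takes the values: "" → "0" → "01" → "012" → "0123" → "01234" → "012345"

Answer: "012345"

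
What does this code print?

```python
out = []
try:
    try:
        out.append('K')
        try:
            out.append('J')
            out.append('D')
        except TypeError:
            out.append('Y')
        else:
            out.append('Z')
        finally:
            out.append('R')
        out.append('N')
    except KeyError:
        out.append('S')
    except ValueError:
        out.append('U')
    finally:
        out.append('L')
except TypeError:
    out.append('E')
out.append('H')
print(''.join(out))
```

Execution trace: 'K' (try body) → 'J' (inner try body) → 'D' (inner try body, no exception) → 'Z' (inner else) → 'R' (inner finally) → 'N' (try body, no exception) → 'L' (finally) → 'H' (after the try/except). Output: KJDZRNLH

Answer: KJDZRNLH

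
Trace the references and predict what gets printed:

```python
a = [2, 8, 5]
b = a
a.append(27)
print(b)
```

Key concept: basic list aliasing.
Step by step:
`a = [2, 8, 5]` → a = [2, 8, 5]
`b = a` → b = [2, 8, 5] (same object as a)
`a.append(27)` → a = [2, 8, 5, 27] (same object as b); b = [2, 8, 5, 27] (same object as a)
`print(b)` → prints [2, 8, 5, 27]

Answer: [2, 8, 5, 27]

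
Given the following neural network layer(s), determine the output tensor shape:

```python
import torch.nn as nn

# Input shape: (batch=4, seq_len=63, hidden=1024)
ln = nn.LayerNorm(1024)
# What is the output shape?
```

Input: (4, 63, 1024) -> Output: (4, 63, 1024)

Answer: (4, 63, 1024)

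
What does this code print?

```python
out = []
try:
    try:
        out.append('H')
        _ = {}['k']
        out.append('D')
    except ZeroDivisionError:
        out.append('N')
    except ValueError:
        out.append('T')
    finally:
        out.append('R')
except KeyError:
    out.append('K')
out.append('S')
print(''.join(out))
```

Execution trace: 'H' (try body) → 'R' (finally) → 'K' (outer except KeyError) → 'S' (after the try/except). Output: HRKS

Answer: HRKS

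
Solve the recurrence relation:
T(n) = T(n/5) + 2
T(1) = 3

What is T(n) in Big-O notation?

Each step divides n by 5 and adds 2. After log_5(n) steps we reach T(1)=3. So T(n) = 2·log_5(n) + 3 = O(log n).

Answer: O(log n)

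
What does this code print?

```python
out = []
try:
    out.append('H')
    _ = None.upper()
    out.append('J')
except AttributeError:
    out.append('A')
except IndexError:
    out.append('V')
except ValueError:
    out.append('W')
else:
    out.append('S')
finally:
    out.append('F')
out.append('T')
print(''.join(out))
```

Execution trace: 'H' (try body) → 'A' (except AttributeError) → 'F' (finally) → 'T' (after the try/except). Output: HAFT

Answer: HAFT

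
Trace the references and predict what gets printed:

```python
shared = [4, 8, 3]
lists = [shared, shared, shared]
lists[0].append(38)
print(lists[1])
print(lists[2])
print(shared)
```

Key concept: list of same reference.
Step by step:
`shared = [4, 8, 3]` → shared = [4, 8, 3]
`lists = [shared, shared, shared]` → lists = [[4, 8, 3], [4, 8, 3], [4, 8, 3]]
`lists[0].append(38)` → shared = [4, 8, 3, 38]; lists = [[4, 8, 3, 38], [4, 8, 3, 38], [4, 8, 3, 38]]
`print(lists[1])` → prints [4, 8, 3, 38]
`print(lists[2])` → prints [4, 8, 3, 38]
`print(shared)` → prints [4, 8, 3, 38]

Answer:
[4, 8, 3, 38]
[4, 8, 3, 38]
[4, 8, 3, 38]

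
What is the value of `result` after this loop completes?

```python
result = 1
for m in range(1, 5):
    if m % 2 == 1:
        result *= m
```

Product of odd numbers 1 to 4
`result` takes the values: 1 → 3

Answer: 3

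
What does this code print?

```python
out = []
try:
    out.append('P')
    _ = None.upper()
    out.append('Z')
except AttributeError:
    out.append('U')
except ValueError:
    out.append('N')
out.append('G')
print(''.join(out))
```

Execution trace: 'P' (try body) → 'U' (except AttributeError) → 'G' (after the try/except). Output: PUG

Answer: PUG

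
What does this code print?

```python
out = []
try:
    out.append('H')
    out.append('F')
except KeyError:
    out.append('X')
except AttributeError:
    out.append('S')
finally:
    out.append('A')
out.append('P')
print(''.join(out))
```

Execution trace: 'H' (try body) → 'F' (try body, no exception) → 'A' (finally) → 'P' (after the try/except). Output: HFAP

Answer: HFAP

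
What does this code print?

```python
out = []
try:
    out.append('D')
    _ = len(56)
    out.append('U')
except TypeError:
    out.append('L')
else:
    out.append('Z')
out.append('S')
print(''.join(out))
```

Execution trace: 'D' (try body) → 'L' (except TypeError) → 'S' (after the try/except). Output: DLS

Answer: DLS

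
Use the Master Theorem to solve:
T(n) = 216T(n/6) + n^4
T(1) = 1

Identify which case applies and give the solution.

a=216, b=6, f(n)=n^4. log_6(216) = 3. Since c=4 > 3 and the regularity condition holds (216(n/6)^4 = (216/6^4)n^4 with 216/6^4 < 1), Case 3 applies: T(n) = Θ(f(n)) = O(n^4).

Answer: O(n^4) - Case 3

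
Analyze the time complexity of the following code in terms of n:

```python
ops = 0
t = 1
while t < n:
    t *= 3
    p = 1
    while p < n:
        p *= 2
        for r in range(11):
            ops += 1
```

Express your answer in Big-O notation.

Each loop level contributes: log n × log n × 1. Multiplying the contributions gives O(log² n).

Answer: O(log² n)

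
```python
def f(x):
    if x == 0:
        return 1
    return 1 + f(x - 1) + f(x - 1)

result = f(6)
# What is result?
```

f(x) = 1 + 2·f(x-1), f(0)=1. Closed form: (1+1)·2^6 - 1 = 127.

Answer: 127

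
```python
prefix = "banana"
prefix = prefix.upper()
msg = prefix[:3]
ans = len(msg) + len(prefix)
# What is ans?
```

Trace:
`prefix = "banana"` → prefix = 'banana'
`prefix = prefix.upper()` → prefix = 'BANANA'
`msg = prefix[:3]` → msg = 'BAN'
`ans = len(msg) + len(prefix)` → ans = 9
So ans = 9

Answer: 9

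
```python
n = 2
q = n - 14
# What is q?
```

Trace:
`n = 2` → n = 2
`q = n - 14` → q = -12
So q = -12

Answer: -12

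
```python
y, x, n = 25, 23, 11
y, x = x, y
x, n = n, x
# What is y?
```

Trace:
`y, x, n = 25, 23, 11` → y = 25; x = 23; n = 11
`y, x = x, y` → y = 23; x = 25
`x, n = n, x` → x = 11; n = 25
So y = 23

Answer: 23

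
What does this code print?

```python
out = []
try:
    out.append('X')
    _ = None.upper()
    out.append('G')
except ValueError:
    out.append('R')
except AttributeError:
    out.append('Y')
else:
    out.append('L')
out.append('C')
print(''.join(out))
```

Execution trace: 'X' (try body) → 'Y' (except AttributeError) → 'C' (after the try/except). Output: XYC

Answer: XYC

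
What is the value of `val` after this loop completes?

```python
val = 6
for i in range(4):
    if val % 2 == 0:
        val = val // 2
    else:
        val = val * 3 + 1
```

Collatz-style transformation from 6
`val` takes the values: 6 → 3 → 10 → 5 → 16

Answer: 16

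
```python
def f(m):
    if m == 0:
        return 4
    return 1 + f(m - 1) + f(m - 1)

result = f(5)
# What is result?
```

f(m) = 1 + 2·f(m-1), f(0)=4. Closed form: (4+1)·2^5 - 1 = 159.

Answer: 159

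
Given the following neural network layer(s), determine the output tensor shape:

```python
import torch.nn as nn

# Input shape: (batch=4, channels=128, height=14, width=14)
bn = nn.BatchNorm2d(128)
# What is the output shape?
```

Input: (4, 128, 14, 14) -> Output: (4, 128, 14, 14)

Answer: (4, 128, 14, 14)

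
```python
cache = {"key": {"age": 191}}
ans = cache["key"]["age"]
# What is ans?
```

Trace:
`cache = {"key": {"age": 191}}` → cache = {'key': {'age': 191}}
`ans = cache["key"]["age"]` → ans = 191
So ans = 191

Answer: 191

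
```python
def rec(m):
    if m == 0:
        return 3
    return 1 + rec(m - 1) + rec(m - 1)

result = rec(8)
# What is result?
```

rec(m) = 1 + 2·rec(m-1), rec(0)=3. Closed form: (3+1)·2^8 - 1 = 1023.

Answer: 1023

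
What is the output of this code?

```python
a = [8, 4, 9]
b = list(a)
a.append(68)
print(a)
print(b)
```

Key concept: list() constructor creates copy.
Step by step:
`a = [8, 4, 9]` → a = [8, 4, 9]
`b = list(a)` → b = [8, 4, 9]
`a.append(68)` → a = [8, 4, 9, 68]
`print(a)` → prints [8, 4, 9, 68]
`print(b)` → prints [8, 4, 9]

Answer:
[8, 4, 9, 68]
[8, 4, 9]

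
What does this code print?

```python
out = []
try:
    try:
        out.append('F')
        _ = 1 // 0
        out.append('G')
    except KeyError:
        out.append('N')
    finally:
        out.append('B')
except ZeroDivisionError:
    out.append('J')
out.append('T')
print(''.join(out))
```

Execution trace: 'F' (try body) → 'B' (finally) → 'J' (outer except ZeroDivisionError) → 'T' (after the try/except). Output: FBJT

Answer: FBJT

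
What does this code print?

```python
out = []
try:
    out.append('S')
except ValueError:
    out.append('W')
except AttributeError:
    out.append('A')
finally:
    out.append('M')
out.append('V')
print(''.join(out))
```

Execution trace: 'S' (try body, no exception) → 'M' (finally) → 'V' (after the try/except). Output: SMV

Answer: SMV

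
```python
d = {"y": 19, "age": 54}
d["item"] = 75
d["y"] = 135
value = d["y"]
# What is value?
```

Trace:
`d = {"y": 19, "age": 54}` → d = {'y': 19, 'age': 54}
`d["item"] = 75` → d = {'y': 19, 'age': 54, 'item': 75}
`d["y"] = 135` → d = {'y': 135, 'age': 54, 'item': 75}
`value = d["y"]` → value = 135
So value = 135

Answer: 135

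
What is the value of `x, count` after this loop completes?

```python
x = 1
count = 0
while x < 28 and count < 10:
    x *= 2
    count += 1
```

Double until >= 28 or 10 iterations
`x, count` takes the values: (1, 0) → (2, 0) → (2, 1) → (4, 1) → (4, 2) → (8, 2) → (8, 3) → (16, 3) → (16, 4) → (32, 4) → (32, 5)

Answer: 32, 5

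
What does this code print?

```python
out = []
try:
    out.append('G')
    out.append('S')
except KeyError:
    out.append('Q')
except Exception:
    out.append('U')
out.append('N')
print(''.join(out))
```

Execution trace: 'G' (try body) → 'S' (try body, no exception) → 'N' (after the try/except). Output: GSN

Answer: GSN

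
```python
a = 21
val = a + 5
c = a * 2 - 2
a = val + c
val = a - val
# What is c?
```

Trace:
`a = 21` → a = 21
`val = a + 5` → val = 26
`c = a * 2 - 2` → c = 40
`a = val + c` → a = 66
`val = a - val` → val = 40
So c = 40

Answer: 40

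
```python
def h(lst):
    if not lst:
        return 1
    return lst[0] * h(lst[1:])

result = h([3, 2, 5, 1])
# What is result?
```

Product over [3, 2, 5, 1] = 3 * 2 * 5 * 1 = 30

Answer: 30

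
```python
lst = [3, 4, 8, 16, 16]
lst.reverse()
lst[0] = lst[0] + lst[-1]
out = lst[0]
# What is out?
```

Trace:
`lst = [3, 4, 8, 16, 16]` → lst = [3, 4, 8, 16, 16]
`lst.reverse()` → lst = [16, 16, 8, 4, 3]
`lst[0] = lst[0] + lst[-1]` → lst = [19, 16, 8, 4, 3]
`out = lst[0]` → out = 19
So out = 19

Answer: 19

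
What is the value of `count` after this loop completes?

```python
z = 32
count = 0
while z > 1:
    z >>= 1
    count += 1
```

Count right shifts until 1
`count` takes the values: 0 → 1 → 2 → 3 → 4 → 5

Answer: 5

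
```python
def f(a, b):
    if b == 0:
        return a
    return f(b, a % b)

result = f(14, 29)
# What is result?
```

f(14, 29) -> f(29, 14) -> f(14, 1) -> f(1, 0) -> 1

Answer: 1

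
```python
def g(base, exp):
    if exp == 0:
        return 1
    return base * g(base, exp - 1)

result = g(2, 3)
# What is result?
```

g(2, 3) = 2 * 2 * 2 = 8

Answer: 8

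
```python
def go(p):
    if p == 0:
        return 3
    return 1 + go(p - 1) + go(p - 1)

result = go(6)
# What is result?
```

go(p) = 1 + 2·go(p-1), go(0)=3. Closed form: (3+1)·2^6 - 1 = 255.

Answer: 255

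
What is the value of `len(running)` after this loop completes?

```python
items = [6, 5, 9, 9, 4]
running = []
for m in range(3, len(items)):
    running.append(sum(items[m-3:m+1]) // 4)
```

Number of 4-element averages
`running` takes the values: [] → [7] → [7, 6]
So `len(running)` = 2

Answer: 2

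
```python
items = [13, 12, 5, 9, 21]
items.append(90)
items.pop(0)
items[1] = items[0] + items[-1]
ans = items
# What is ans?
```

Trace:
`items = [13, 12, 5, 9, 21]` → items = [13, 12, 5, 9, 21]
`items.append(90)` → items = [13, 12, 5, 9, 21, 90]
`items.pop(0)` → items = [12, 5, 9, 21, 90]
`items[1] = items[0] + items[-1]` → items = [12, 102, 9, 21, 90]
`ans = items` → ans = [12, 102, 9, 21, 90]
So ans = [12, 102, 9, 21, 90]

Answer: [12, 102, 9, 21, 90]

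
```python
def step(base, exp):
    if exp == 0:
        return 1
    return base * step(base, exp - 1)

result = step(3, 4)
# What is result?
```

step(3, 4) = 3 * 3 * 3 * 3 = 81

Answer: 81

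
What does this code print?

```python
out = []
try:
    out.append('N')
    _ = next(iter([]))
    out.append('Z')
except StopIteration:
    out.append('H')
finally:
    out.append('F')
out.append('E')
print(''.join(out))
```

Execution trace: 'N' (try body) → 'H' (except StopIteration) → 'F' (finally) → 'E' (after the try/except). Output: NHFE

Answer: NHFE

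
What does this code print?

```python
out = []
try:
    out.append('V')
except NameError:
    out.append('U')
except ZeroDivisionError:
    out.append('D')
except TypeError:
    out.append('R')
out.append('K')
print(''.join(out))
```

Execution trace: 'V' (try body, no exception) → 'K' (after the try/except). Output: VK

Answer: VK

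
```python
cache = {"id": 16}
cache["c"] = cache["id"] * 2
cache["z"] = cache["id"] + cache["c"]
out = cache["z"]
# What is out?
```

Trace:
`cache = {"id": 16}` → cache = {'id': 16}
`cache["c"] = cache["id"] * 2` → cache = {'id': 16, 'c': 32}
`cache["z"] = cache["id"] + cache["c"]` → cache = {'id': 16, 'c': 32, 'z': 48}
`out = cache["z"]` → out = 48
So out = 48

Answer: 48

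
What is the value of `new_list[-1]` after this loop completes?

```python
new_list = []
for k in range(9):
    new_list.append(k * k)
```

Last element of squares 0 to 8
`new_list` takes the values: [] → [0] → [0, 1] → [0, 1, 4] → [0, 1, 4, 9] → [0, 1, 4, 9, 16] → [0, 1, 4, 9, 16, 25] → [0, 1, 4, 9, 16, 25, 36] → [0, 1, 4, 9, 16, 25, 36, 49] → [0, 1, 4, 9, 16, 25, 36, 49, 64]
So `new_list[-1]` = 64

Answer: 64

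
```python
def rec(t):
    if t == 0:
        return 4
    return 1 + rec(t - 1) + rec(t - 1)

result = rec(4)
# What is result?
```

rec(t) = 1 + 2·rec(t-1), rec(0)=4. Closed form: (4+1)·2^4 - 1 = 79.

Answer: 79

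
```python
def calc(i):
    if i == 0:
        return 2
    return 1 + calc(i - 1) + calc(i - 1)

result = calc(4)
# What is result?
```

calc(i) = 1 + 2·calc(i-1), calc(0)=2. Closed form: (2+1)·2^4 - 1 = 47.

Answer: 47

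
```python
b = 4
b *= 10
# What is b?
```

Trace:
`b = 4` → b = 4
`b *= 10` → b = 40
So b = 40

Answer: 40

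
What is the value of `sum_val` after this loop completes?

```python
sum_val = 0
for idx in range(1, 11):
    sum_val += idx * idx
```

Sum of squares 1² to 10² = 385
`sum_val` takes the values: 0 → 1 → 5 → 14 → 30 → 55 → 91 → 140 → 204 → 285 → 385

Answer: 385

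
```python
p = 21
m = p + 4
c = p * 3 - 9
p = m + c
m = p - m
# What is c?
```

Trace:
`p = 21` → p = 21
`m = p + 4` → m = 25
`c = p * 3 - 9` → c = 54
`p = m + c` → p = 79
`m = p - m` → m = 54
So c = 54

Answer: 54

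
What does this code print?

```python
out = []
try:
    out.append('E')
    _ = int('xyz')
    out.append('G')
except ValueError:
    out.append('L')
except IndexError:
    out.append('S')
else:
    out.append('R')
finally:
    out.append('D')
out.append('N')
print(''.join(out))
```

Execution trace: 'E' (try body) → 'L' (except ValueError) → 'D' (finally) → 'N' (after the try/except). Output: ELDN

Answer: ELDN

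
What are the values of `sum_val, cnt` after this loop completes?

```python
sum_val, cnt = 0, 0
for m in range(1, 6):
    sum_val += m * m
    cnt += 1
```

Sum of squares and count
`sum_val, cnt` takes the values: (0, 0) → (1, 0) → (1, 1) → (5, 1) → (5, 2) → (14, 2) → (14, 3) → (30, 3) → (30, 4) → (55, 4) → (55, 5)

Answer: 55, 5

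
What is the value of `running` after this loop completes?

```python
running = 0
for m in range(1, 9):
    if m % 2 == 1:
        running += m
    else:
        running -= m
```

Add odd, subtract even
`running` takes the values: 0 → 1 → -1 → 2 → -2 → 3 → -3 → 4 → -4

Answer: -4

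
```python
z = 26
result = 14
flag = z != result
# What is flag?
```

Trace:
`z = 26` → z = 26
`result = 14` → result = 14
`flag = z != result` → flag = True
So flag = True

Answer: True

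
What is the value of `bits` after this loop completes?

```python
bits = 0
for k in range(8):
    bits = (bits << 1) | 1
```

Build 8 consecutive 1-bits: 0b11111111
`bits` takes the values: 0 → 1 → 3 → 7 → 15 → 31 → 63 → 127 → 255

Answer: 255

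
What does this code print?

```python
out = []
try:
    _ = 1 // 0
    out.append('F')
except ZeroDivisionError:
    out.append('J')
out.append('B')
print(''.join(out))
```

Execution trace: 'J' (except ZeroDivisionError) → 'B' (after the try/except). Output: JB

Answer: JB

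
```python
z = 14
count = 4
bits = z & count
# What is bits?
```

Trace:
`z = 14` → z = 14
`count = 4` → count = 4
`bits = z & count` → bits = 4
So bits = 4

Answer: 4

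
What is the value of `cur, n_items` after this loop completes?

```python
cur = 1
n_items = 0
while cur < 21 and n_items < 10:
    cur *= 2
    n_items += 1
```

Double until >= 21 or 10 iterations
`cur, n_items` takes the values: (1, 0) → (2, 0) → (2, 1) → (4, 1) → (4, 2) → (8, 2) → (8, 3) → (16, 3) → (16, 4) → (32, 4) → (32, 5)

Answer: 32, 5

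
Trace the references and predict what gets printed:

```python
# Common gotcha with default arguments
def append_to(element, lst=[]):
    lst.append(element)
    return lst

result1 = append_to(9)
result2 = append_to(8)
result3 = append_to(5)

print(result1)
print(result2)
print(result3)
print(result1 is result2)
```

Key concept: mutable default argument gotcha.
Step by step:
`result1 = append_to(9)` → result1 = [9]
`result2 = append_to(8)` → result1 = [9, 8] (same object as result2); result2 = [9, 8] (same object as result1)
`result3 = append_to(5)` → result1 = [9, 8, 5] (same object as result2, result3); result2 = [9, 8, 5] (same object as result1, result3); result3 = [9, 8, 5] (same object as result1, result2)
`print(result1)` → prints [9, 8, 5]
`print(result2)` → prints [9, 8, 5]
`print(result3)` → prints [9, 8, 5]
`print(result1 is result2)` → prints True

Answer:
[9, 8, 5]
[9, 8, 5]
[9, 8, 5]
True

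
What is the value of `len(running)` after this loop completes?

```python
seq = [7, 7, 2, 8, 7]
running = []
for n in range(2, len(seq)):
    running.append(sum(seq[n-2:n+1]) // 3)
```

Number of 3-element averages
`running` takes the values: [] → [5] → [5, 5] → [5, 5, 5]
So `len(running)` = 3

Answer: 3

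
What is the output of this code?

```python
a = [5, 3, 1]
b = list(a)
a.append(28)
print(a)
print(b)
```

Key concept: list() constructor creates copy.
Step by step:
`a = [5, 3, 1]` → a = [5, 3, 1]
`b = list(a)` → b = [5, 3, 1]
`a.append(28)` → a = [5, 3, 1, 28]
`print(a)` → prints [5, 3, 1, 28]
`print(b)` → prints [5, 3, 1]

Answer:
[5, 3, 1, 28]
[5, 3, 1]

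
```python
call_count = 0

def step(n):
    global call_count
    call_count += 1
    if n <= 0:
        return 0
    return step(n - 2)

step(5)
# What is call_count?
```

Linear recursion stepping by 2: 4 calls from n=5 down to ≤0.

Answer: 4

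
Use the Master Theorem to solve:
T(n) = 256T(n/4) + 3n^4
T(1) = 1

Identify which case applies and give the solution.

a=256, b=4, f(n)=3n^4. log_4(256) = 4. Since c=4 = 4, Case 2 applies: T(n) = Θ(n^log_b(a) · log n) = O(n^4 log n).

Answer: O(n^4 log n) - Case 2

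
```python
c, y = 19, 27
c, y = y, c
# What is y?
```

Trace:
`c, y = 19, 27` → c = 19; y = 27
`c, y = y, c` → c = 27; y = 19
So y = 19

Answer: 19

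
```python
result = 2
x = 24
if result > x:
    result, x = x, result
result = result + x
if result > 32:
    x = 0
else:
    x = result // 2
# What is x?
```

Trace:
`result = 2` → result = 2
`x = 24` → x = 24
`if result > x: ...` → result > x is False → no variable changes
`result = result + x` → result = 26
`if result > 32: ...` → result > 32 is False, take else branch → x = 13
So x = 13

Answer: 13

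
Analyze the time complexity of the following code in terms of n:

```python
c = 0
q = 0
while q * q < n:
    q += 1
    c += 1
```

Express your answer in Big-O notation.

Each loop level contributes: √n. Multiplying the contributions gives O(√n).

Answer: O(√n)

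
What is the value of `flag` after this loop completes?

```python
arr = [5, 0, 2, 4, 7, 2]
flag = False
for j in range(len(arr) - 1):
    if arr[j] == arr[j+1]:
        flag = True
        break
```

Check consecutive duplicates in [5, 0, 2, 4, 7, 2]
`flag` takes the values: False

Answer: False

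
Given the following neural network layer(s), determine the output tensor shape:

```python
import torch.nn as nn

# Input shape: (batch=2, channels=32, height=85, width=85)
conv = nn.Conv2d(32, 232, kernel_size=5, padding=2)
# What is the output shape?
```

Input: (2, 32, 85, 85) -> Output: (2, 232, 85, 85)

Answer: (2, 232, 85, 85)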